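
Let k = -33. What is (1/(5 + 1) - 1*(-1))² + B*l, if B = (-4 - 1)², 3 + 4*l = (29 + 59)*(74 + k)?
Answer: 405587/18 ≈ 22533.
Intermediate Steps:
l = 3605/4 (l = -¾ + ((29 + 59)*(74 - 33))/4 = -¾ + (88*41)/4 = -¾ + (¼)*3608 = -¾ + 902 = 3605/4 ≈ 901.25)
B = 25 (B = (-5)² = 25)
(1/(5 + 1) - 1*(-1))² + B*l = (1/(5 + 1) - 1*(-1))² + 25*(3605/4) = (1/6 + 1)² + 90125/4 = (⅙ + 1)² + 90125/4 = (7/6)² + 90125/4 = 49/36 + 90125/4 = 405587/18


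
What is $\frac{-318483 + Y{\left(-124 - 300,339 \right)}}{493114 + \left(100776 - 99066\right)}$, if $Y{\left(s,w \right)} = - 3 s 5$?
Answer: $- \frac{312123}{494824} \approx -0.63078$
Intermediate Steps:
$Y{\left(s,w \right)} = - 15 s$
$\frac{-318483 + Y{\left(-124 - 300,339 \right)}}{493114 + \left(100776 - 99066\right)} = \frac{-318483 - 15 \left(-124 - 300\right)}{493114 + \left(100776 - 99066\right)} = \frac{-318483 - -6360}{493114 + 1710} = \frac{-318483 + 6360}{494824} = \left(-312123\right) \frac{1}{494824} = - \frac{312123}{494824}$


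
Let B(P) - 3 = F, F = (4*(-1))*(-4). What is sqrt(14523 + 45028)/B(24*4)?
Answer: sqrt(59551)/19 ≈ 12.844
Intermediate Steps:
F = 16 (F = -4*(-4) = 16)
B(P) = 19 (B(P) = 3 + 16 = 19)
sqrt(14523 + 45028)/B(24*4) = sqrt(14523 + 45028)/19 = sqrt(59551)*(1/19) = sqrt(59551)/19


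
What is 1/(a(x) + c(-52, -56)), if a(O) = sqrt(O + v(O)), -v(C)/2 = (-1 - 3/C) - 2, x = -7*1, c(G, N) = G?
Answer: -28/1457 - I*sqrt(91)/18941 ≈ -0.019218 - 0.00050364*I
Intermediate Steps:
x = -7
v(C) = 6 + 6/C (v(C) = -2*((-1 - 3/C) - 2) = -2*(-3 - 3/C) = 6 + 6/C)
a(O) = sqrt(6 + O + 6/O) (a(O) = sqrt(O + (6 + 6/O)) = sqrt(6 + O + 6/O))
1/(a(x) + c(-52, -56)) = 1/(sqrt(6 - 7 + 6/(-7)) - 52) = 1/(sqrt(6 - 7 + 6*(-1/7)) - 52) = 1/(sqrt(6 - 7 - 6/7) - 52) = 1/(sqrt(-13/7) - 52) = 1/(I*sqrt(91)/7 - 52) = 1/(-52 + I*sqrt(91)/7)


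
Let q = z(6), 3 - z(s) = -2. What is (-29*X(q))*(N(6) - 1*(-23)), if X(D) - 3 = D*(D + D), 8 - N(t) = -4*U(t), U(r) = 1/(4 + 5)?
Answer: -434971/9 ≈ -48330.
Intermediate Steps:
U(r) = 1/9
N(t) = 76/9 (N(t) = 8 - (-4)/9 = 8 - 1*(-4/9) = 8 + 4/9 = 76/9)
z(s) = 5 (z(s) = 3 - 1*(-2) = 3 + 2 = 5)
q = 5
X(D) = 3 + 2*D**2 (X(D) = 3 + D*(D + D) = 3 + D*(2*D) = 3 + 2*D**2)
(-29*X(q))*(N(6) - 1*(-23)) = (-29*(3 + 2*5**2))*(76/9 - 1*(-23)) = (-29*(3 + 2*25))*(76/9 + 23) = -29*(3 + 50)*(283/9) = -29*53*(283/9) = -1537*283/9 = -434971/9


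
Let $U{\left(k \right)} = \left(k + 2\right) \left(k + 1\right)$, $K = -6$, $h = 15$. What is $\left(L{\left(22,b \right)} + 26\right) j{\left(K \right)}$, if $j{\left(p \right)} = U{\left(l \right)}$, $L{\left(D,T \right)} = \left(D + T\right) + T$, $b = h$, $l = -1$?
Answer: $0$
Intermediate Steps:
$b = 15$
$L{\left(D,T \right)} = D + 2 T$
$U{\left(k \right)} = \left(1 + k\right) \left(2 + k\right)$ ($U{\left(k \right)} = \left(2 + k\right) \left(1 + k\right) = \left(1 + k\right) \left(2 + k\right)$)
$j{\left(p \right)} = 0$ ($j{\left(p \right)} = 2 + \left(-1\right)^{2} + 3 \left(-1\right) = 2 + 1 - 3 = 0$)
$\left(L{\left(22,b \right)} + 26\right) j{\left(K \right)} = \left(\left(22 + 2 \cdot 15\right) + 26\right) 0 = \left(\left(22 + 30\right) + 26\right) 0 = \left(52 + 26\right) 0 = 78 \cdot 0 = 0$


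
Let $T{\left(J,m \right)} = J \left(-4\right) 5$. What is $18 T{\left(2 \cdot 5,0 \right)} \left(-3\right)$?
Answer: $10800$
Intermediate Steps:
$T{\left(J,m \right)} = - 20 J$ ($T{\left(J,m \right)} = - 4 J 5 = - 20 J$)
$18 T{\left(2 \cdot 5,0 \right)} \left(-3\right) = 18 \left(- 20 \cdot 2 \cdot 5\right) \left(-3\right) = 18 \left(\left(-20\right) 10\right) \left(-3\right) = 18 \left(-200\right) \left(-3\right) = \left(-3600\right) \left(-3\right) = 10800$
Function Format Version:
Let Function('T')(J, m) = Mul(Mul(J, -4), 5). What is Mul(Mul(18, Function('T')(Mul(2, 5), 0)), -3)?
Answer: 10800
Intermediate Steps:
Function('T')(J, m) = Mul(-20, J) (Function('T')(J, m) = Mul(Mul(-4, J), 5) = Mul(-20, J))
Mul(Mul(18, Function('T')(Mul(2, 5), 0)), -3) = Mul(Mul(18, Mul(-20, Mul(2, 5))), -3) = Mul(Mul(18, Mul(-20, 10)), -3) = Mul(Mul(18, -200), -3) = Mul(-3600, -3) = 10800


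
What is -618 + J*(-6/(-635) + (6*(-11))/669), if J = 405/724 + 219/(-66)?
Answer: -1371392036/2219965 ≈ -617.75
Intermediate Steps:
J = -21971/7964 (J = 405*(1/724) + 219*(-1/66) = 405/724 - 73/22 = -21971/7964 ≈ -2.7588)
-618 + J*(-6/(-635) + (6*(-11))/669) = -618 - 21971*(-6/(-635) + (6*(-11))/669)/7964 = -618 - 21971*(-6*(-1/635) - 66*1/669)/7964 = -618 - 21971*(6/635 - 22/223)/7964 = -618 - 21971/7964*(-12632/141605) = -618 + 546334/2219965 = -1371392036/2219965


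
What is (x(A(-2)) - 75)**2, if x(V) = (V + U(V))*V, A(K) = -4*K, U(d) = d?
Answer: 2809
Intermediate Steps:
x(V) = 2*V**2 (x(V) = (V + V)*V = (2*V)*V = 2*V**2)
(x(A(-2)) - 75)**2 = (2*(-4*(-2))**2 - 75)**2 = (2*8**2 - 75)**2 = (2*64 - 75)**2 = (128 - 75)**2 = 53**2 = 2809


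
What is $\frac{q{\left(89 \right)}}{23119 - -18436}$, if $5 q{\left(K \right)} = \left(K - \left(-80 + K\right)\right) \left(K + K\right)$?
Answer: $\frac{2848}{41555} \approx 0.068536$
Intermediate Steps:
$q{\left(K \right)} = 32 K$ ($q{\left(K \right)} = \frac{\left(K - \left(-80 + K\right)\right) \left(K + K\right)}{5} = \frac{80 \cdot 2 K}{5} = \frac{160 K}{5} = 32 K$)
$\frac{q{\left(89 \right)}}{23119 - -18436} = \frac{32 \cdot 89}{23119 - -18436} = \frac{2848}{23119 + 18436} = \frac{2848}{41555}$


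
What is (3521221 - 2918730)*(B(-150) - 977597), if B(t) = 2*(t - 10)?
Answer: -589186191247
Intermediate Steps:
B(t) = -20 + 2*t (B(t) = 2*(-10 + t) = -20 + 2*t)
(3521221 - 2918730)*(B(-150) - 977597) = (3521221 - 2918730)*((-20 + 2*(-150)) - 977597) = 602491*((-20 - 300) - 977597) = 602491*(-320 - 977597) = 602491*(-977917) = -589186191247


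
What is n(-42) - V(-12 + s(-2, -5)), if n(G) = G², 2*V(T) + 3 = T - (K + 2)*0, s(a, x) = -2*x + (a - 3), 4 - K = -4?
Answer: 1769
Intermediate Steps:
K = 8 (K = 4 - 1*(-4) = 4 + 4 = 8)
s(a, x) = -3 + a - 2*x (s(a, x) = -2*x + (-3 + a) = -3 + a - 2*x)
V(T) = -3/2 + T/2 (V(T) = -3/2 + (T - (8 + 2)*0)/2 = -3/2 + (T - 10*0)/2 = -3/2 + (T - 1*0)/2 = -3/2 + (T + 0)/2 = -3/2 + T/2)
n(-42) - V(-12 + s(-2, -5)) = (-42)² - (-3/2 + (-12 + (-3 - 2 - 2*(-5)))/2) = 1764 - (-3/2 + (-12 + (-3 - 2 + 10))/2) = 1764 - (-3/2 + (-12 + 5)/2) = 1764 - (-3/2 + (½)*(-7)) = 1764 - (-3/2 - 7/2) = 1764 - 1*(-5) = 1764 + 5 = 1769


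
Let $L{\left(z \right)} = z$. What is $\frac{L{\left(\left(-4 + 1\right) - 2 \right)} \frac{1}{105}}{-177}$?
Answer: $\frac{1}{3717} \approx 0.00026903$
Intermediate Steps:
$\frac{L{\left(\left(-4 + 1\right) - 2 \right)} \frac{1}{105}}{-177} = \frac{\left(\left(-4 + 1\right) - 2\right) \frac{1}{105}}{-177} = - \frac{\left(-3 - 2\right) \frac{1}{105}}{177} = - \frac{\left(-5\right) \frac{1}{105}}{177} = \left(- \frac{1}{177}\right) \left(- \frac{1}{21}\right) = \frac{1}{3717}$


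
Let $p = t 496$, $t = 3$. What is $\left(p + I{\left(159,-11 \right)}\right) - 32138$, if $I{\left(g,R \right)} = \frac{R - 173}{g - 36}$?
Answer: $- \frac{3770134}{123} \approx -30652.0$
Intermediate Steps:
$p = 1488$ ($p = 3 \cdot 496 = 1488$)
$I{\left(g,R \right)} = \frac{-173 + R}{-36 + g}$
$\left(p + I{\left(159,-11 \right)}\right) - 32138 = \left(1488 + \frac{-173 - 11}{-36 + 159}\right) - 32138 = \left(1488 + \frac{1}{123} \left(-184\right)\right) - 32138 = \left(1488 - \frac{184}{123}\right) - 32138 = \frac{182840}{123} - 32138 = - \frac{3770134}{123}$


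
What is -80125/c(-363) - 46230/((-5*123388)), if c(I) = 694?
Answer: -1235005847/10703909 ≈ -115.38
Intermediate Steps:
-80125/c(-363) - 46230/((-5*123388)) = -80125/694 - 46230/((-5*123388)) = -80125*1/694 - 46230/(-616940) = -80125/694 - 46230*(-1/616940) = -80125/694 + 4623/61694 = -1235005847/10703909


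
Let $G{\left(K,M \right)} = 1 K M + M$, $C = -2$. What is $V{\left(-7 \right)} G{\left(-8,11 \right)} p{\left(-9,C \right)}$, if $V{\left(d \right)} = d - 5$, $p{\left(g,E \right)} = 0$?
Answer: $0$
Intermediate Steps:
$G{\left(K,M \right)} = M + K M$ ($G{\left(K,M \right)} = K M + M = M + K M$)
$V{\left(d \right)} = -5 + d$ ($V{\left(d \right)} = d - 5 = -5 + d$)
$V{\left(-7 \right)} G{\left(-8,11 \right)} p{\left(-9,C \right)} = \left(-5 - 7\right) 11 \left(1 - 8\right) 0 = - 12 \cdot 11 \left(-7\right) 0 = \left(-12\right) \left(-77\right) 0 = 924 \cdot 0 = 0$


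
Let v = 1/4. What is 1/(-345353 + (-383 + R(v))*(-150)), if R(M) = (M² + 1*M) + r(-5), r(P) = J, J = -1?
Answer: -8/2302399 ≈ -3.4746e-6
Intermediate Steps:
r(P) = -1
v = ¼ ≈ 0.25000
R(M) = -1 + M + M² (R(M) = (M² + 1*M) - 1 = (M² + M) - 1 = (M + M²) - 1 = -1 + M + M²)
1/(-345353 + (-383 + R(v))*(-150)) = 1/(-345353 + (-383 + (-1 + ¼ + (¼)²))*(-150)) = 1/(-345353 + (-383 + (-1 + ¼ + 1/16))*(-150)) = 1/(-345353 + (-383 - 11/16)*(-150)) = 1/(-345353 - 6139/16*(-150)) = 1/(-345353 + 460425/8) = 1/(-2302399/8) = -8/2302399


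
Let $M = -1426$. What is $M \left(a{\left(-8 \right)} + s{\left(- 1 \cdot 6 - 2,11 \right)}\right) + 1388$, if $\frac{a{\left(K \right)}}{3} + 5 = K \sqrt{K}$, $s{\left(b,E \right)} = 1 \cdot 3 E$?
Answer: $-24280 + 68448 i \sqrt{2} \approx -24280.0 + 96800.0 i$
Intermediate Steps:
$s{\left(b,E \right)} = 3 E$
$a{\left(K \right)} = -15 + 3 K^{\frac{3}{2}}$ ($a{\left(K \right)} = -15 + 3 K \sqrt{K} = -15 + 3 K^{\frac{3}{2}}$)
$M \left(a{\left(-8 \right)} + s{\left(- 1 \cdot 6 - 2,11 \right)}\right) + 1388 = - 1426 \left(\left(-15 + 3 \left(-8\right)^{\frac{3}{2}}\right) + 3 \cdot 11\right) + 1388 = - 1426 \left(\left(-15 + 3 \left(- 16 i \sqrt{2}\right)\right) + 33\right) + 1388 = - 1426 \left(\left(-15 - 48 i \sqrt{2}\right) + 33\right) + 1388 = - 1426 \left(18 - 48 i \sqrt{2}\right) + 1388 = \left(-25668 + 68448 i \sqrt{2}\right) + 1388 = -24280 + 68448 i \sqrt{2}$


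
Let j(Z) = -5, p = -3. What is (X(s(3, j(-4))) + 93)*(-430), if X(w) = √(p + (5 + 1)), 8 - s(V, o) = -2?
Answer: -39990 - 430*√3 ≈ -40735.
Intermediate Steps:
s(V, o) = 10 (s(V, o) = 8 - 1*(-2) = 8 + 2 = 10)
X(w) = √3 (X(w) = √(-3 + (5 + 1)) = √(-3 + 6) = √3)
(X(s(3, j(-4))) + 93)*(-430) = (√3 + 93)*(-430) = (93 + √3)*(-430) = -39990 - 430*√3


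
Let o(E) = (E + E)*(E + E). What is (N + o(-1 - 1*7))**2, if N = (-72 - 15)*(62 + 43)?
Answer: 78836641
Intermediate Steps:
o(E) = 4*E**2 (o(E) = (2*E)*(2*E) = 4*E**2)
N = -9135 (N = -87*105 = -9135)
(N + o(-1 - 1*7))**2 = (-9135 + 4*(-1 - 1*7)**2)**2 = (-9135 + 4*(-1 - 7)**2)**2 = (-9135 + 4*(-8)**2)**2 = (-9135 + 4*64)**2 = (-9135 + 256)**2 = (-8879)**2 = 78836641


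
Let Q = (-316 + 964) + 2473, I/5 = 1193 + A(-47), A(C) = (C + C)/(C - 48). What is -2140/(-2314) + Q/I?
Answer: 189977973/131237353 ≈ 1.4476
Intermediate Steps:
A(C) = 2*C/(-48 + C) (A(C) = (2*C)/(-48 + C) = 2*C/(-48 + C))
I = 113429/19 (I = 5*(1193 + 2*(-47)/(-48 - 47)) = 5*(1193 + 2*(-47)/(-95)) = 5*(1193 + 2*(-47)*(-1/95)) = 5*(1193 + 94/95) = 5*(113429/95) = 113429/19 ≈ 5969.9)
Q = 3121 (Q = 648 + 2473 = 3121)
-2140/(-2314) + Q/I = -2140/(-2314) + 3121/(113429/19) = -2140*(-1/2314) + 3121*(19/113429) = 1070/1157 + 59299/113429 = 189977973/131237353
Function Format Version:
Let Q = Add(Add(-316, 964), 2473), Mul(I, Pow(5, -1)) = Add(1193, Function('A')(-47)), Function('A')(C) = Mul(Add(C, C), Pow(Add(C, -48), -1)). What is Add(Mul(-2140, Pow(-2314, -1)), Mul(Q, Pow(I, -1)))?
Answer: Rational(189977973, 131237353) ≈ 1.4476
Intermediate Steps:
Function('A')(C) = Mul(2, C, Pow(Add(-48, C), -1)) (Function('A')(C) = Mul(Mul(2, C), Pow(Add(-48, C), -1)) = Mul(2, C, Pow(Add(-48, C), -1)))
I = Rational(113429, 19) (I = Mul(5, Add(1193, Mul(2, -47, Pow(Add(-48, -47), -1)))) = Mul(5, Add(1193, Mul(2, -47, Pow(-95, -1)))) = Mul(5, Add(1193, Mul(2, -47, Rational(-1, 95)))) = Mul(5, Add(1193, Rational(94, 95))) = Mul(5, Rational(113429, 95)) = Rational(113429, 19) ≈ 5969.9)
Q = 3121 (Q = Add(648, 2473) = 3121)
Add(Mul(-2140, Pow(-2314, -1)), Mul(Q, Pow(I, -1))) = Add(Mul(-2140, Pow(-2314, -1)), Mul(3121, Pow(Rational(113429, 19), -1))) = Add(Mul(-2140, Rational(-1, 2314)), Mul(3121, Rational(19, 113429))) = Add(Rational(1070, 1157), Rational(59299, 113429)) = Rational(189977973, 131237353)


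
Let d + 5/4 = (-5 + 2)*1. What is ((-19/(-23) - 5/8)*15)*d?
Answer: -9435/736 ≈ -12.819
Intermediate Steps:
d = -17/4 (d = -5/4 + (-5 + 2)*1 = -5/4 - 3*1 = -5/4 - 3 = -17/4 ≈ -4.2500)
((-19/(-23) - 5/8)*15)*d = ((-19/(-23) - 5/8)*15)*(-17/4) = ((-19*(-1/23) - 5*⅛)*15)*(-17/4) = ((19/23 - 5/8)*15)*(-17/4) = ((37/184)*15)*(-17/4) = (555/184)*(-17/4) = -9435/736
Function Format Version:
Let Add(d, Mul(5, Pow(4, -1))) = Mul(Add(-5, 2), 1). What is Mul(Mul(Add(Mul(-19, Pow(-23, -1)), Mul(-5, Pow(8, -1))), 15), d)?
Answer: Rational(-9435, 736) ≈ -12.819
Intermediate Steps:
d = Rational(-17, 4) (d = Add(Rational(-5, 4), Mul(Add(-5, 2), 1)) = Add(Rational(-5, 4), Mul(-3, 1)) = Add(Rational(-5, 4), -3) = Rational(-17, 4) ≈ -4.2500)
Mul(Mul(Add(Mul(-19, Pow(-23, -1)), Mul(-5, Pow(8, -1))), 15), d) = Mul(Mul(Add(Mul(-19, Pow(-23, -1)), Mul(-5, Pow(8, -1))), 15), Rational(-17, 4)) = Mul(Mul(Add(Mul(-19, Rational(-1, 23)), Mul(-5, Rational(1, 8))), 15), Rational(-17, 4)) = Mul(Mul(Add(Rational(19, 23), Rational(-5, 8)), 15), Rational(-17, 4)) = Mul(Mul(Rational(37, 184), 15), Rational(-17, 4)) = Mul(Rational(555, 184), Rational(-17, 4)) = Rational(-9435, 736)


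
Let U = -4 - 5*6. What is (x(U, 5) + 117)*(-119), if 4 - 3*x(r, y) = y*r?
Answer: -20825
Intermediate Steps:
U = -34 (U = -4 - 30 = -34)
x(r, y) = 4/3 - r*y/3 (x(r, y) = 4/3 - y*r/3 = 4/3 - r*y/3)
(x(U, 5) + 117)*(-119) = ((4/3 - ⅓*(-34)*5) + 117)*(-119) = ((4/3 + 170/3) + 117)*(-119) = (58 + 117)*(-119) = 175*(-119) = -20825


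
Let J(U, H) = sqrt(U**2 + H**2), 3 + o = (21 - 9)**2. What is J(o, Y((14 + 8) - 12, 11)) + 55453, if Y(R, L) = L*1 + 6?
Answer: 55453 + sqrt(20170) ≈ 55595.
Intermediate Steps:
Y(R, L) = 6 + L (Y(R, L) = L + 6 = 6 + L)
o = 141 (o = -3 + (21 - 9)**2 = -3 + 12**2 = -3 + 144 = 141)
J(U, H) = sqrt(H**2 + U**2)
J(o, Y((14 + 8) - 12, 11)) + 55453 = sqrt((6 + 11)**2 + 141**2) + 55453 = sqrt(17**2 + 19881) + 55453 = sqrt(289 + 19881) + 55453 = sqrt(20170) + 55453 = 55453 + sqrt(20170)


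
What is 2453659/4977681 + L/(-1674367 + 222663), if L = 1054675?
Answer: -1687849123739/7226119418424 ≈ -0.23358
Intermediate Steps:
2453659/4977681 + L/(-1674367 + 222663) = 2453659/4977681 + 1054675/(-1674367 + 222663) = 2453659*(1/4977681) + 1054675/(-1451704) = 2453659/4977681 + 1054675*(-1/1451704) = 2453659/4977681 - 1054675/1451704 = -1687849123739/7226119418424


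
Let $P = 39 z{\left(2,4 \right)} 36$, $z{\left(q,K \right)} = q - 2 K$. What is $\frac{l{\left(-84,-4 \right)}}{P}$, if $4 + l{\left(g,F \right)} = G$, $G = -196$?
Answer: $\frac{25}{1053} \approx 0.023742$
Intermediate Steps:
$l{\left(g,F \right)} = -200$ ($l{\left(g,F \right)} = -4 - 196 = -200$)
$P = -8424$ ($P = 39 \left(2 - 8\right) 36 = 39 \left(-6\right) 36 = \left(-234\right) 36 = -8424$)
$\frac{l{\left(-84,-4 \right)}}{P} = - \frac{200}{-8424} = \left(-200\right) \left(- \frac{1}{8424}\right) = \frac{25}{1053}$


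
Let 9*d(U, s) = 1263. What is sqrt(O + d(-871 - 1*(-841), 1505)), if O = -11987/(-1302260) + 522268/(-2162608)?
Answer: sqrt(9766409301422134352847030)/264026052570 ≈ 11.836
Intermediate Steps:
d(U, s) = 421/3 (d(U, s) = (1/9)*1263 = 421/3)
O = -20443923237/88008684190 (O = -11987*(-1/1302260) + 522268*(-1/2162608) = 11987/1302260 - 130567/540652 = -20443923237/88008684190 ≈ -0.23229)
sqrt(O + d(-871 - 1*(-841), 1505)) = sqrt(-20443923237/88008684190 + 421/3) = sqrt(36990324274279/264026052570) = sqrt(9766409301422134352847030)/264026052570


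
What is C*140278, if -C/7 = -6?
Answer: 5891676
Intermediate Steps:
C = 42 (C = -7*(-6) = 42)
C*140278 = 42*140278 = 5891676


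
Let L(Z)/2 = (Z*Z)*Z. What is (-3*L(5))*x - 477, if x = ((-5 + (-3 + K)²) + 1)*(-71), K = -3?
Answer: 1703523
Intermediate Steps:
L(Z) = 2*Z³ (L(Z) = 2*((Z*Z)*Z) = 2*(Z²*Z) = 2*Z³)
x = -2272 (x = ((-5 + (-3 - 3)²) + 1)*(-71) = ((-5 + (-6)²) + 1)*(-71) = ((-5 + 36) + 1)*(-71) = (31 + 1)*(-71) = 32*(-71) = -2272)
(-3*L(5))*x - 477 = -6*5³*(-2272) - 477 = -6*125*(-2272) - 477 = -3*250*(-2272) - 477 = -750*(-2272) - 477 = 1704000 - 477 = 1703523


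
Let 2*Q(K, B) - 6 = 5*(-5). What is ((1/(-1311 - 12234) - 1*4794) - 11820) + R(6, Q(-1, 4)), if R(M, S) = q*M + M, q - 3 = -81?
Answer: -231294421/13545 ≈ -17076.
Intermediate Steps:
q = -78 (q = 3 - 81 = -78)
Q(K, B) = -19/2 (Q(K, B) = 3 + (5*(-5))/2 = 3 + (½)*(-25) = 3 - 25/2 = -19/2)
R(M, S) = -77*M (R(M, S) = -78*M + M = -77*M)
((1/(-1311 - 12234) - 1*4794) - 11820) + R(6, Q(-1, 4)) = ((1/(-1311 - 12234) - 1*4794) - 11820) - 77*6 = ((1/(-13545) - 4794) - 11820) - 462 = ((-1/13545 - 4794) - 11820) - 462 = (-64934731/13545 - 11820) - 462 = -225036631/13545 - 462 = -231294421/13545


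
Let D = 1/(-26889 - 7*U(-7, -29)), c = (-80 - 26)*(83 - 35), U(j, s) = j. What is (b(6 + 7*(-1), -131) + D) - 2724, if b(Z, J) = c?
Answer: -209674081/26840 ≈ -7812.0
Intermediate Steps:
c = -5088 (c = -106*48 = -5088)
D = -1/26840 (D = 1/(-26889 - 7*(-7)) = 1/(-26889 + 49) = 1/(-26840) = -1/26840 ≈ -3.7258e-5)
b(Z, J) = -5088
(b(6 + 7*(-1), -131) + D) - 2724 = (-5088 - 1/26840) - 2724 = -136561921/26840 - 2724 = -209674081/26840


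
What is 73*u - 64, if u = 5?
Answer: 301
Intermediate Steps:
73*u - 64 = 73*5 - 64 = 365 - 64 = 301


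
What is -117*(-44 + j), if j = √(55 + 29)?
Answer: 5148 - 234*√21 ≈ 4075.7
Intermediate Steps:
j = 2*√21 (j = √84 = 2*√21 ≈ 9.1651)
-117*(-44 + j) = -117*(-44 + 2*√21) = 5148 - 234*√21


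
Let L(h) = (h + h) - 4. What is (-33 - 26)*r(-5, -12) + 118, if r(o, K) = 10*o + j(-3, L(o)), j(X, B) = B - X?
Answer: 3717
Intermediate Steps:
L(h) = -4 + 2*h (L(h) = 2*h - 4 = -4 + 2*h)
r(o, K) = -1 + 12*o (r(o, K) = 10*o + ((-4 + 2*o) - 1*(-3)) = 10*o + ((-4 + 2*o) + 3) = 10*o + (-1 + 2*o) = -1 + 12*o)
(-33 - 26)*r(-5, -12) + 118 = (-33 - 26)*(-1 + 12*(-5)) + 118 = -59*(-1 - 60) + 118 = -59*(-61) + 118 = 3599 + 118 = 3717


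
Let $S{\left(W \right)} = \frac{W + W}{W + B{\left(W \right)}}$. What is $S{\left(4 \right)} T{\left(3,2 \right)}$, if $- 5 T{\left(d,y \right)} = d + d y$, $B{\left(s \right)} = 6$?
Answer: $- \frac{36}{25} \approx -1.44$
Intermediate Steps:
$T{\left(d,y \right)} = - \frac{d}{5} - \frac{d y}{5}$ ($T{\left(d,y \right)} = - \frac{d + d y}{5} = - \frac{d}{5} - \frac{d y}{5}$)
$S{\left(W \right)} = \frac{2 W}{6 + W}$ ($S{\left(W \right)} = \frac{W + W}{W + 6} = \frac{2 W}{6 + W}$)
$S{\left(4 \right)} T{\left(3,2 \right)} = 2 \cdot 4 \frac{1}{6 + 4} \left(\left(- \frac{1}{5}\right) 3 \left(1 + 2\right)\right) = 2 \cdot 4 \cdot \frac{1}{10} \left(\left(- \frac{1}{5}\right) 3 \cdot 3\right) = 2 \cdot 4 \cdot \frac{1}{10} \left(- \frac{9}{5}\right) = \frac{4}{5} \left(- \frac{9}{5}\right) = - \frac{36}{25}$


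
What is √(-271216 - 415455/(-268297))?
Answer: I*√19522905859834009/268297 ≈ 520.78*I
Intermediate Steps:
√(-271216 - 415455/(-268297)) = √(-271216 - 415455*(-1/268297)) = √(-271216 + 415455/268297) = √(-72766023697/268297) = I*√19522905859834009/268297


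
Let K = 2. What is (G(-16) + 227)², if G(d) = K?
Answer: 52441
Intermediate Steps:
G(d) = 2
(G(-16) + 227)² = (2 + 227)² = 229² = 52441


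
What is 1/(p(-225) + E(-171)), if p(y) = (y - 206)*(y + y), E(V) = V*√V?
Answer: I/(9*(57*√19 + 21550*I)) ≈ 5.1553e-6 + 5.9437e-8*I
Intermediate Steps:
E(V) = V^(3/2)
p(y) = 2*y*(-206 + y) (p(y) = (-206 + y)*(2*y) = 2*y*(-206 + y))
1/(p(-225) + E(-171)) = 1/(2*(-225)*(-206 - 225) + (-171)^(3/2)) = 1/(2*(-225)*(-431) - 513*I*√19) = 1/(193950 - 513*I*√19)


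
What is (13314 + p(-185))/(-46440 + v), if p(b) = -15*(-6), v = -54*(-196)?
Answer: -1117/2988 ≈ -0.37383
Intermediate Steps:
v = 10584
p(b) = 90
(13314 + p(-185))/(-46440 + v) = (13314 + 90)/(-46440 + 10584) = 13404/(-35856) = 13404*(-1/35856) = -1117/2988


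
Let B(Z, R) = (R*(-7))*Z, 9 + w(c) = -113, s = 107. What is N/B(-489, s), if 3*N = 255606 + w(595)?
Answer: 255484/1098783 ≈ 0.23252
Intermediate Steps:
w(c) = -122 (w(c) = -9 - 113 = -122)
B(Z, R) = -7*R*Z (B(Z, R) = (-7*R)*Z = -7*R*Z)
N = 255484/3 (N = (255606 - 122)/3 = (⅓)*255484 = 255484/3 ≈ 85161.)
N/B(-489, s) = 255484/(3*((-7*107*(-489)))) = (255484/3)/366261 = (255484/3)*(1/366261) = 255484/1098783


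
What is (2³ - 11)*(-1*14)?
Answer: 42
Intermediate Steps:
(2³ - 11)*(-1*14) = (8 - 11)*(-14) = -3*(-14) = 42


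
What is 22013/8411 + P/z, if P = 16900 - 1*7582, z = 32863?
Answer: 801786917/276410693 ≈ 2.9007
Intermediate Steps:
P = 9318 (P = 16900 - 7582 = 9318)
22013/8411 + P/z = 22013/8411 + 9318/32863 = 801786917/276410693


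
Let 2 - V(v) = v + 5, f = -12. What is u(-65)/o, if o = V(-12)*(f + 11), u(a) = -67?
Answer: 67/9 ≈ 7.4444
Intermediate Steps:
V(v) = -3 - v (V(v) = 2 - (v + 5) = 2 - (5 + v) = 2 + (-5 - v) = -3 - v)
o = -9 (o = (-3 - 1*(-12))*(-12 + 11) = (-3 + 12)*(-1) = 9*(-1) = -9)
u(-65)/o = -67/(-9) = -67*(-1/9) = 67/9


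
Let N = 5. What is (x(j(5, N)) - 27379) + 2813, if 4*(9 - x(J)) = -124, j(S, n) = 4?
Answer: -24526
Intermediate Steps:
x(J) = 40 (x(J) = 9 - 1/4*(-124) = 9 + 31 = 40)
(x(j(5, N)) - 27379) + 2813 = (40 - 27379) + 2813 = -27339 + 2813 = -24526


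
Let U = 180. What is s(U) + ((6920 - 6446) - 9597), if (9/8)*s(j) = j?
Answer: -8963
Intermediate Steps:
s(j) = 8*j/9
s(U) + ((6920 - 6446) - 9597) = (8/9)*180 + ((6920 - 6446) - 9597) = 160 + (474 - 9597) = 160 - 9123 = -8963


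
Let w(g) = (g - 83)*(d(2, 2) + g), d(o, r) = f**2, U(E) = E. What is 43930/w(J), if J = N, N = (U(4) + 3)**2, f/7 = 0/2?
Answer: -21965/833 ≈ -26.369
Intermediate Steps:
f = 0 (f = 7*(0/2) = 7*(0*(1/2)) = 7*0 = 0)
d(o, r) = 0 (d(o, r) = 0**2 = 0)
N = 49 (N = (4 + 3)**2 = 7**2 = 49)
J = 49
w(g) = g*(-83 + g) (w(g) = (g - 83)*(0 + g) = (-83 + g)*g = g*(-83 + g))
43930/w(J) = 43930/((49*(-83 + 49))) = 43930/((49*(-34))) = 43930/(-1666) = 43930*(-1/1666) = -21965/833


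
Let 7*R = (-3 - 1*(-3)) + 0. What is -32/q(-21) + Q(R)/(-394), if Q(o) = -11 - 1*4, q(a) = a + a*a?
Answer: -1577/41370 ≈ -0.038119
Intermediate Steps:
q(a) = a + a²
R = 0 (R = ((-3 - 1*(-3)) + 0)/7 = ((-3 + 3) + 0)/7 = (0 + 0)/7 = (⅐)*0 = 0)
Q(o) = -15 (Q(o) = -11 - 4 = -15)
-32/q(-21) + Q(R)/(-394) = -32*(-1/(21*(1 - 21))) - 15/(-394) = -32/((-21*(-20))) - 15*(-1/394) = -32/420 + 15/394 = -32*1/420 + 15/394 = -8/105 + 15/394 = -1577/41370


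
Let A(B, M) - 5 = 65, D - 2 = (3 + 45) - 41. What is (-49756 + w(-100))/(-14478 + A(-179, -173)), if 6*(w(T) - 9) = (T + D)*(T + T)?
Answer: 140141/43224 ≈ 3.2422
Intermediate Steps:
D = 9 (D = 2 + ((3 + 45) - 41) = 2 + (48 - 41) = 2 + 7 = 9)
A(B, M) = 70 (A(B, M) = 5 + 65 = 70)
w(T) = 9 + T*(9 + T)/3 (w(T) = 9 + ((T + 9)*(T + T))/6 = 9 + ((9 + T)*(2*T))/6 = 9 + (2*T*(9 + T))/6 = 9 + T*(9 + T)/3)
(-49756 + w(-100))/(-14478 + A(-179, -173)) = (-49756 + (9 + 3*(-100) + (1/3)*(-100)**2))/(-14478 + 70) = (-49756 + (9 - 300 + (1/3)*10000))/(-14408) = (-49756 + (9 - 300 + 10000/3))*(-1/14408) = (-49756 + 9127/3)*(-1/14408) = -140141/3*(-1/14408) = 140141/43224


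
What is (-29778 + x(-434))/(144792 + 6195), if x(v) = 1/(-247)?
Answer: -7355167/37293789 ≈ -0.19722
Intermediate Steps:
x(v) = -1/247
(-29778 + x(-434))/(144792 + 6195) = (-29778 - 1/247)/(144792 + 6195) = -7355167/247/150987 = -7355167/247*1/150987 = -7355167/37293789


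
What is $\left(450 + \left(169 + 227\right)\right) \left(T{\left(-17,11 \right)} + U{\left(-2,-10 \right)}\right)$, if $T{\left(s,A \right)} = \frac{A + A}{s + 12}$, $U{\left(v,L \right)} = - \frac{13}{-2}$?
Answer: $\frac{8883}{5} \approx 1776.6$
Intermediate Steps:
$U{\left(v,L \right)} = \frac{13}{2}$ ($U{\left(v,L \right)} = \left(-13\right) \left(- \frac{1}{2}\right) = \frac{13}{2}$)
$T{\left(s,A \right)} = \frac{2 A}{12 + s}$
$\left(450 + \left(169 + 227\right)\right) \left(T{\left(-17,11 \right)} + U{\left(-2,-10 \right)}\right) = \left(450 + \left(169 + 227\right)\right) \left(2 \cdot 11 \frac{1}{12 - 17} + \frac{13}{2}\right) = \left(450 + 396\right) \left(2 \cdot 11 \frac{1}{-5} + \frac{13}{2}\right) = 846 \left(2 \cdot 11 \left(- \frac{1}{5}\right) + \frac{13}{2}\right) = 846 \left(- \frac{22}{5} + \frac{13}{2}\right) = 846 \cdot \frac{21}{10} = \frac{8883}{5}$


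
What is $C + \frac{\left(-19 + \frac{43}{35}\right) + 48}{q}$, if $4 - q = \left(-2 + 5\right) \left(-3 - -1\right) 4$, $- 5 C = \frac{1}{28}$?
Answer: $\frac{1051}{980} \approx 1.0724$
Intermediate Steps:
$C = - \frac{1}{140}$ ($C = - \frac{1}{5 \cdot 28} = \left(- \frac{1}{5}\right) \frac{1}{28} = - \frac{1}{140} \approx -0.0071429$)
$q = 28$ ($q = 4 - \left(-2 + 5\right) \left(-3 - -1\right) 4 = 4 - 3 \left(-3 + 1\right) 4 = 4 - 3 \left(-2\right) 4 = 4 - \left(-6\right) 4 = 4 - -24 = 4 + 24 = 28$)
$C + \frac{\left(-19 + \frac{43}{35}\right) + 48}{q} = - \frac{1}{140} + \frac{\left(-19 + \frac{43}{35}\right) + 48}{28} = - \frac{1}{140} + \frac{- \frac{622}{35} + 48}{28} = - \frac{1}{140} + \frac{1}{28} \cdot \frac{1058}{35} = - \frac{1}{140} + \frac{529}{490} = \frac{1051}{980}$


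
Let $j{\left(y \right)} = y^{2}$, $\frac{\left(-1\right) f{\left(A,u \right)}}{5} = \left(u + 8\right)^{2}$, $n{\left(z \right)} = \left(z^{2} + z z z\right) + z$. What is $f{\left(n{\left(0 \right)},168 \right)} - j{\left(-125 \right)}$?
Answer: $-170505$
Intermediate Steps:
$n{\left(z \right)} = z + z^{2} + z^{3}$ ($n{\left(z \right)} = \left(z^{2} + z^{2} z\right) + z = \left(z^{2} + z^{3}\right) + z = z + z^{2} + z^{3}$)
$f{\left(A,u \right)} = - 5 \left(8 + u\right)^{2}$ ($f{\left(A,u \right)} = - 5 \left(u + 8\right)^{2} = - 5 \left(8 + u\right)^{2}$)
$f{\left(n{\left(0 \right)},168 \right)} - j{\left(-125 \right)} = - 5 \left(8 + 168\right)^{2} - \left(-125\right)^{2} = - 5 \cdot 176^{2} - 15625 = \left(-5\right) 30976 - 15625 = -154880 - 15625 = -170505$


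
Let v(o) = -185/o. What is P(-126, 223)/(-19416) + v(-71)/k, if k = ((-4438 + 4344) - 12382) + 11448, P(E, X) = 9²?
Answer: -791999/118094584 ≈ -0.0067065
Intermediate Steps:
P(E, X) = 81
k = -1028 (k = (-94 - 12382) + 11448 = -12476 + 11448 = -1028)
P(-126, 223)/(-19416) + v(-71)/k = 81/(-19416) - 185/(-71)/(-1028) = 81*(-1/19416) - 185*(-1/71)*(-1/1028) = -27/6472 + (185/71)*(-1/1028) = -27/6472 - 185/72988 = -791999/118094584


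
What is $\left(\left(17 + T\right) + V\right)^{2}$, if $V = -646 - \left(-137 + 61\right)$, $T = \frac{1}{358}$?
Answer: $\frac{39193308729}{128164} \approx 3.0581 \cdot 10^{5}$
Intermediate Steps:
$T = \frac{1}{358} \approx 0.0027933$
$V = -570$ ($V = -646 - -76 = -646 + 76 = -570$)
$\left(\left(17 + T\right) + V\right)^{2} = \left(\left(17 + \frac{1}{358}\right) - 570\right)^{2} = \left(\frac{6087}{358} - 570\right)^{2} = \left(- \frac{197973}{358}\right)^{2} = \frac{39193308729}{128164}$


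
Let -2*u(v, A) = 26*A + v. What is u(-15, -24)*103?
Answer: 65817/2 ≈ 32909.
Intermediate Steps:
u(v, A) = -13*A - v/2 (u(v, A) = -(26*A + v)/2 = -(v + 26*A)/2 = -13*A - v/2)
u(-15, -24)*103 = (-13*(-24) - ½*(-15))*103 = (312 + 15/2)*103 = (639/2)*103 = 65817/2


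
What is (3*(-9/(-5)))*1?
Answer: 27/5 ≈ 5.4000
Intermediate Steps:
(3*(-9/(-5)))*1 = (3*(-9*(-⅕)))*1 = (3*(9/5))*1 = (27/5)*1 = 27/5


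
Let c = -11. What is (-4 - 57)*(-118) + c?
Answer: 7187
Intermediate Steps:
(-4 - 57)*(-118) + c = (-4 - 57)*(-118) - 11 = -61*(-118) - 11 = 7198 - 11 = 7187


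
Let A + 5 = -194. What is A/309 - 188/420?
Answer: -11806/10815 ≈ -1.0916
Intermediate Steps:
A = -199 (A = -5 - 194 = -199)
A/309 - 188/420 = -199/309 - 188/420 = -199*1/309 - 188*1/420 = -199/309 - 47/105 = -11806/10815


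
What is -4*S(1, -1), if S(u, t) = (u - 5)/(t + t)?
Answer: -8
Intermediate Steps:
S(u, t) = (-5 + u)/(2*t) (S(u, t) = (-5 + u)/((2*t)) = (-5 + u)*(1/(2*t)) = (-5 + u)/(2*t))
-4*S(1, -1) = -2*(-5 + 1)/(-1) = -2*(-1)*(-4) = -4*2 = -8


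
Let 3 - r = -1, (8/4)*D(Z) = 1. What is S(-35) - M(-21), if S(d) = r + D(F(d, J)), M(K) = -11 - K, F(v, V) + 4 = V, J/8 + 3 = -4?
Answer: -11/2 ≈ -5.5000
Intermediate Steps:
J = -56 (J = -24 + 8*(-4) = -24 - 32 = -56)
F(v, V) = -4 + V
D(Z) = 1/2 (D(Z) = (1/2)*1 = 1/2)
r = 4 (r = 3 - 1*(-1) = 3 + 1 = 4)
S(d) = 9/2 (S(d) = 4 + 1/2 = 9/2)
S(-35) - M(-21) = 9/2 - (-11 - 1*(-21)) = 9/2 - (-11 + 21) = 9/2 - 1*10 = 9/2 - 10 = -11/2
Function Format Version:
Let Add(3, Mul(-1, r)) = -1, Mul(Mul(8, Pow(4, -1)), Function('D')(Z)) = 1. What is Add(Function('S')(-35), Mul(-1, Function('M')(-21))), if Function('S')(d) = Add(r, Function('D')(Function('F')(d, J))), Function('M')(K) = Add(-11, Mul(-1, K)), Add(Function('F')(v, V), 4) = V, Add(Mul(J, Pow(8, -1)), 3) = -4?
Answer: Rational(-11, 2) ≈ -5.5000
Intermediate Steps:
J = -56 (J = Add(-24, Mul(8, -4)) = Add(-24, -32) = -56)
Function('F')(v, V) = Add(-4, V)
Function('D')(Z) = Rational(1, 2) (Function('D')(Z) = Mul(Rational(1, 2), 1) = Rational(1, 2))
r = 4 (r = Add(3, Mul(-1, -1)) = Add(3, 1) = 4)
Function('S')(d) = Rational(9, 2) (Function('S')(d) = Add(4, Rational(1, 2)) = Rational(9, 2))
Add(Function('S')(-35), Mul(-1, Function('M')(-21))) = Add(Rational(9, 2), Mul(-1, Add(-11, Mul(-1, -21)))) = Add(Rational(9, 2), Mul(-1, Add(-11, 21))) = Add(Rational(9, 2), Mul(-1, 10)) = Add(Rational(9, 2), -10) = Rational(-11, 2)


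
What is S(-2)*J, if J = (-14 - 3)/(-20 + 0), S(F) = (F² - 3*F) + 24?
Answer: 289/10 ≈ 28.900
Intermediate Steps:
S(F) = 24 + F² - 3*F
J = 17/20 (J = -17/(-20) = -17*(-1/20) = 17/20 ≈ 0.85000)
S(-2)*J = (24 + (-2)² - 3*(-2))*(17/20) = (24 + 4 + 6)*(17/20) = 34*(17/20) = 289/10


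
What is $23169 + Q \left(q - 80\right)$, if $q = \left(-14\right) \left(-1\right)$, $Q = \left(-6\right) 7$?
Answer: $25941$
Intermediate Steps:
$Q = -42$
$q = 14$
$23169 + Q \left(q - 80\right) = 23169 - 42 \left(14 - 80\right) = 23169 - -2772 = 23169 + 2772 = 25941$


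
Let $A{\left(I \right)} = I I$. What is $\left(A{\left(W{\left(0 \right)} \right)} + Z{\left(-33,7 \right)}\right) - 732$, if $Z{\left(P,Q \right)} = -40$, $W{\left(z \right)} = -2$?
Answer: $-768$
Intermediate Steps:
$A{\left(I \right)} = I^{2}$
$\left(A{\left(W{\left(0 \right)} \right)} + Z{\left(-33,7 \right)}\right) - 732 = \left(\left(-2\right)^{2} - 40\right) - 732 = \left(4 - 40\right) + \left(-1046 + 314\right) = -36 - 732 = -768$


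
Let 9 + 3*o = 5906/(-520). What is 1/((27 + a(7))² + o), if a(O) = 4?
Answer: 780/744287 ≈ 0.0010480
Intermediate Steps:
o = -5293/780 (o = -3 + (5906/(-520))/3 = -3 + (5906*(-1/520))/3 = -3 + (⅓)*(-2953/260) = -3 - 2953/780 = -5293/780 ≈ -6.7859)
1/((27 + a(7))² + o) = 1/((27 + 4)² - 5293/780) = 1/(31² - 5293/780) = 1/(961 - 5293/780) = 1/(744287/780) = 780/744287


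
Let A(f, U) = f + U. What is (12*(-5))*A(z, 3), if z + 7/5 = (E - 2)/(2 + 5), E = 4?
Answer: -792/7 ≈ -113.14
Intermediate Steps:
z = -39/35 (z = -7/5 + (4 - 2)/(2 + 5) = -7/5 + 2/7 = -39/35 ≈ -1.1143)
A(f, U) = U + f
(12*(-5))*A(z, 3) = (12*(-5))*(3 - 39/35) = -60*66/35 = -792/7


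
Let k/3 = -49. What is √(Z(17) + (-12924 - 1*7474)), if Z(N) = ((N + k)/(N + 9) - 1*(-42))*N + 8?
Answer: I*√19761 ≈ 140.57*I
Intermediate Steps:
k = -147 (k = 3*(-49) = -147)
Z(N) = 8 + N*(42 + (-147 + N)/(9 + N)) (Z(N) = ((N - 147)/(N + 9) - 1*(-42))*N + 8 = ((-147 + N)/(9 + N) + 42)*N + 8 = (42 + (-147 + N)/(9 + N))*N + 8 = N*(42 + (-147 + N)/(9 + N)) + 8 = 8 + N*(42 + (-147 + N)/(9 + N)))
√(Z(17) + (-12924 - 1*7474)) = √((72 + 43*17² + 239*17)/(9 + 17) + (-12924 - 1*7474)) = √((72 + 43*289 + 4063)/26 + (-12924 - 7474)) = √((72 + 12427 + 4063)/26 - 20398) = √((1/26)*16562 - 20398) = √(637 - 20398) = √(-19761) = I*√19761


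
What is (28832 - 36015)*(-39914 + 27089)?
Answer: 92121975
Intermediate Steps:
(28832 - 36015)*(-39914 + 27089) = -7183*(-12825) = 92121975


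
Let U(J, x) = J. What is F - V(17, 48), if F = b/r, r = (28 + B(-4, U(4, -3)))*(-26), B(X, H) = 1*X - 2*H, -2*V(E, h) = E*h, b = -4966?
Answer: 6719/16 ≈ 419.94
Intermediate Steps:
V(E, h) = -E*h/2
B(X, H) = X - 2*H
r = -416 (r = (28 + (-4 - 2*4))*(-26) = (28 + (-4 - 8))*(-26) = (28 - 12)*(-26) = 16*(-26) = -416)
F = 191/16 (F = -4966/(-416) = -4966*(-1/416) = 191/16 ≈ 11.938)
F - V(17, 48) = 191/16 - (-1)*17*48/2 = 191/16 - 1*(-408) = 191/16 + 408 = 6719/16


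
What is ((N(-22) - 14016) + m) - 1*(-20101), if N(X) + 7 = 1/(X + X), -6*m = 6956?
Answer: 649261/132 ≈ 4918.6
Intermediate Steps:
m = -3478/3 (m = -⅙*6956 = -3478/3 ≈ -1159.3)
N(X) = -7 + 1/(2*X) (N(X) = -7 + 1/(X + X) = -7 + 1/(2*X))
((N(-22) - 14016) + m) - 1*(-20101) = (((-7 + (½)/(-22)) - 14016) - 3478/3) - 1*(-20101) = (((-7 + (½)*(-1/22)) - 14016) - 3478/3) + 20101 = (((-7 - 1/44) - 14016) - 3478/3) + 20101 = ((-309/44 - 14016) - 3478/3) + 20101 = (-617013/44 - 3478/3) + 20101 = -2004071/132 + 20101 = 649261/132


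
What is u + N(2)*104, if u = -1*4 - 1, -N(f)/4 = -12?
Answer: 4987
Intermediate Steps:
N(f) = 48 (N(f) = -4*(-12) = 48)
u = -5 (u = -4 - 1 = -5)
u + N(2)*104 = -5 + 48*104 = -5 + 4992 = 4987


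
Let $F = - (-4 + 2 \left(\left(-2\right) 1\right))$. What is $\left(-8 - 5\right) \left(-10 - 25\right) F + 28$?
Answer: $3668$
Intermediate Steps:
$F = 8$ ($F = - (-4 + 2 \left(-2\right)) = - (-4 - 4) = \left(-1\right) \left(-8\right) = 8$)
$\left(-8 - 5\right) \left(-10 - 25\right) F + 28 = \left(-8 - 5\right) \left(-10 - 25\right) 8 + 28 = \left(-13\right) \left(-35\right) 8 + 28 = 455 \cdot 8 + 28 = 3640 + 28 = 3668$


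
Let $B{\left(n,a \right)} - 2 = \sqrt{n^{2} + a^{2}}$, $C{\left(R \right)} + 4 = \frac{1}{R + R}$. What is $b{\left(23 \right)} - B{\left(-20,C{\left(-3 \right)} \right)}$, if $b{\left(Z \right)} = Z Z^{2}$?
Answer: $12165 - \frac{5 \sqrt{601}}{6} \approx 12145.0$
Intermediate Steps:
$C{\left(R \right)} = -4 + \frac{1}{2 R}$ ($C{\left(R \right)} = -4 + \frac{1}{R + R} = -4 + \frac{1}{2 R}$)
$b{\left(Z \right)} = Z^{3}$
$B{\left(n,a \right)} = 2 + \sqrt{a^{2} + n^{2}}$ ($B{\left(n,a \right)} = 2 + \sqrt{n^{2} + a^{2}} = 2 + \sqrt{a^{2} + n^{2}}$)
$b{\left(23 \right)} - B{\left(-20,C{\left(-3 \right)} \right)} = 23^{3} - \left(2 + \sqrt{\left(-4 + \frac{1}{2 \left(-3\right)}\right)^{2} + \left(-20\right)^{2}}\right) = 12167 - \left(2 + \sqrt{\left(-4 + \frac{1}{2} \left(- \frac{1}{3}\right)\right)^{2} + 400}\right) = 12167 - \left(2 + \sqrt{\left(-4 - \frac{1}{6}\right)^{2} + 400}\right) = 12167 - \left(2 + \sqrt{\left(- \frac{25}{6}\right)^{2} + 400}\right) = 12167 - \left(2 + \sqrt{\frac{625}{36} + 400}\right) = 12167 - \left(2 + \sqrt{\frac{15025}{36}}\right) = 12167 - \left(2 + \frac{5 \sqrt{601}}{6}\right) = 12165 - \frac{5 \sqrt{601}}{6}$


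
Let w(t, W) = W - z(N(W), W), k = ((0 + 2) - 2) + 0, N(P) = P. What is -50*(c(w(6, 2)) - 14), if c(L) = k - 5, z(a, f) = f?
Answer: 950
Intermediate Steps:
k = 0 (k = (2 - 2) + 0 = 0 + 0 = 0)
w(t, W) = 0 (w(t, W) = W - W = 0)
c(L) = -5 (c(L) = 0 - 5 = -5)
-50*(c(w(6, 2)) - 14) = -50*(-5 - 14) = -50*(-19) = 950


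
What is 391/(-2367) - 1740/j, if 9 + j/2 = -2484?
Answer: 120503/655659 ≈ 0.18379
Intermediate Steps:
j = -4986 (j = -18 + 2*(-2484) = -18 - 4968 = -4986)
391/(-2367) - 1740/j = 391/(-2367) - 1740/(-4986) = 391*(-1/2367) - 1740*(-1/4986) = -391/2367 + 290/831 = 120503/655659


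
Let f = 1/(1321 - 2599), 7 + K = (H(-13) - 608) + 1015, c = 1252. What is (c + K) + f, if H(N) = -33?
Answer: 2069081/1278 ≈ 1619.0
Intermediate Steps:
K = 367 (K = -7 + ((-33 - 608) + 1015) = -7 + (-641 + 1015) = -7 + 374 = 367)
f = -1/1278 (f = 1/(-1278) = -1/1278 ≈ -0.00078247)
(c + K) + f = (1252 + 367) - 1/1278 = 1619 - 1/1278 = 2069081/1278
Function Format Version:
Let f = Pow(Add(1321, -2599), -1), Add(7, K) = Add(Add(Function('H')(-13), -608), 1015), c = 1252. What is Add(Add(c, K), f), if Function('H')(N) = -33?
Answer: Rational(2069081, 1278) ≈ 1619.0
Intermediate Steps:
K = 367 (K = Add(-7, Add(Add(-33, -608), 1015)) = Add(-7, Add(-641, 1015)) = Add(-7, 374) = 367)
f = Rational(-1, 1278) (f = Pow(-1278, -1) = Rational(-1, 1278) ≈ -0.00078247)
Add(Add(c, K), f) = Add(Add(1252, 367), Rational(-1, 1278)) = Add(1619, Rational(-1, 1278)) = Rational(2069081, 1278)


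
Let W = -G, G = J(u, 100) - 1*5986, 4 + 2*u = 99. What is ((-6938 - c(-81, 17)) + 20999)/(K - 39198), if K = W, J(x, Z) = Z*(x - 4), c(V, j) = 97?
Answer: -6982/18781 ≈ -0.37176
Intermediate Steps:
u = 95/2 (u = -2 + (½)*99 = -2 + 99/2 = 95/2 ≈ 47.500)
J(x, Z) = Z*(-4 + x)
G = -1636 (G = 100*(-4 + 95/2) - 1*5986 = 100*(87/2) - 5986 = 4350 - 5986 = -1636)
W = 1636 (W = -1*(-1636) = 1636)
K = 1636
((-6938 - c(-81, 17)) + 20999)/(K - 39198) = ((-6938 - 1*97) + 20999)/(1636 - 39198) = ((-6938 - 97) + 20999)/(-37562) = (-7035 + 20999)*(-1/37562) = 13964*(-1/37562) = -6982/18781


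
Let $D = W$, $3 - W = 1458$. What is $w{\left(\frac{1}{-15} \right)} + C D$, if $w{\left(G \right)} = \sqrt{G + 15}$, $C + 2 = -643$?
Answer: $938475 + \frac{4 \sqrt{210}}{15} \approx 9.3848 \cdot 10^{5}$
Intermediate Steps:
$W = -1455$ ($W = 3 - 1458 = -1455$)
$D = -1455$
$C = -645$ ($C = -2 - 643 = -645$)
$w{\left(G \right)} = \sqrt{15 + G}$
$w{\left(\frac{1}{-15} \right)} + C D = \sqrt{15 + \frac{1}{-15}} - -938475 = \sqrt{15 - \frac{1}{15}} + 938475 = \sqrt{\frac{224}{15}} + 938475 = \frac{4 \sqrt{210}}{15} + 938475 = 938475 + \frac{4 \sqrt{210}}{15}$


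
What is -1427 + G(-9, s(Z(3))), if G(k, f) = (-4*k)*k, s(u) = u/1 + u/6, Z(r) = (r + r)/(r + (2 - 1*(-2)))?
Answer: -1751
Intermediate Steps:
Z(r) = 2*r/(4 + r) (Z(r) = (2*r)/(r + (2 + 2)) = (2*r)/(r + 4) = (2*r)/(4 + r) = 2*r/(4 + r))
s(u) = 7*u/6 (s(u) = u*1 + u*(1/6) = u + u/6 = 7*u/6)
G(k, f) = -4*k**2
-1427 + G(-9, s(Z(3))) = -1427 - 4*(-9)**2 = -1427 - 4*81 = -1427 - 324 = -1751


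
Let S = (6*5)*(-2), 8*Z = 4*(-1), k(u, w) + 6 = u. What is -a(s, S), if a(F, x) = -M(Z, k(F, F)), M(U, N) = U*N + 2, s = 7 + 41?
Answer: -19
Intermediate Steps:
k(u, w) = -6 + u
Z = -1/2 (Z = (4*(-1))/8 = (1/8)*(-4) = -1/2 ≈ -0.50000)
s = 48
S = -60 (S = 30*(-2) = -60)
M(U, N) = 2 + N*U (M(U, N) = N*U + 2 = 2 + N*U)
a(F, x) = -5 + F/2 (a(F, x) = -(2 + (-6 + F)*(-1/2)) = -(2 + (3 - F/2)) = -(5 - F/2) = -5 + F/2)
-a(s, S) = -(-5 + (1/2)*48) = -(-5 + 24) = -1*19 = -19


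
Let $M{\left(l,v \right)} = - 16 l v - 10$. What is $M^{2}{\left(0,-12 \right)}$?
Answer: $100$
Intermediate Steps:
$M{\left(l,v \right)} = -10 - 16 l v$ ($M{\left(l,v \right)} = - 16 l v - 10 = -10 - 16 l v$)
$M^{2}{\left(0,-12 \right)} = \left(-10 - 0 \left(-12\right)\right)^{2} = \left(-10 + 0\right)^{2} = \left(-10\right)^{2} = 100$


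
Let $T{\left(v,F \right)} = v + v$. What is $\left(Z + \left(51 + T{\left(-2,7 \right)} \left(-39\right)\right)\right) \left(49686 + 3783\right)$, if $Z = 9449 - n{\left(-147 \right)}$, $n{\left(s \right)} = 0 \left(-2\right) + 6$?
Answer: $515975850$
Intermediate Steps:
$T{\left(v,F \right)} = 2 v$
$n{\left(s \right)} = 6$ ($n{\left(s \right)} = 0 + 6 = 6$)
$Z = 9443$ ($Z = 9449 - 6 = 9443$)
$\left(Z + \left(51 + T{\left(-2,7 \right)} \left(-39\right)\right)\right) \left(49686 + 3783\right) = \left(9443 + \left(51 + 2 \left(-2\right) \left(-39\right)\right)\right) \left(49686 + 3783\right) = \left(9443 + \left(51 - -156\right)\right) 53469 = \left(9443 + \left(51 + 156\right)\right) 53469 = \left(9443 + 207\right) 53469 = 9650 \cdot 53469 = 515975850$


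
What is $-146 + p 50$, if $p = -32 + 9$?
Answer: $-1296$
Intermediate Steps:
$p = -23$
$-146 + p 50 = -146 - 1150 = -1296$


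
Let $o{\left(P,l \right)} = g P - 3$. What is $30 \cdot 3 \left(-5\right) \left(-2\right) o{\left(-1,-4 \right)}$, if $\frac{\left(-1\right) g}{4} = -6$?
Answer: $-24300$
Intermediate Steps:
$g = 24$ ($g = \left(-4\right) \left(-6\right) = 24$)
$o{\left(P,l \right)} = -3 + 24 P$ ($o{\left(P,l \right)} = 24 P - 3 = -3 + 24 P$)
$30 \cdot 3 \left(-5\right) \left(-2\right) o{\left(-1,-4 \right)} = 30 \cdot 3 \left(-5\right) \left(-2\right) \left(-3 + 24 \left(-1\right)\right) = 30 \left(\left(-15\right) \left(-2\right)\right) \left(-3 - 24\right) = 30 \cdot 30 \left(-27\right) = 900 \left(-27\right) = -24300$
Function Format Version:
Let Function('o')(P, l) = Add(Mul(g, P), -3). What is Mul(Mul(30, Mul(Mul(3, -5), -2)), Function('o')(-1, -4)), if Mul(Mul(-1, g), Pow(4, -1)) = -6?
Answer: -24300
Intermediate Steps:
g = 24 (g = Mul(-4, -6) = 24)
Function('o')(P, l) = Add(-3, Mul(24, P)) (Function('o')(P, l) = Add(Mul(24, P), -3) = Add(-3, Mul(24, P)))
Mul(Mul(30, Mul(Mul(3, -5), -2)), Function('o')(-1, -4)) = Mul(Mul(30, Mul(Mul(3, -5), -2)), Add(-3, Mul(24, -1))) = Mul(Mul(30, Mul(-15, -2)), Add(-3, -24)) = Mul(Mul(30, 30), -27) = Mul(900, -27) = -24300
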